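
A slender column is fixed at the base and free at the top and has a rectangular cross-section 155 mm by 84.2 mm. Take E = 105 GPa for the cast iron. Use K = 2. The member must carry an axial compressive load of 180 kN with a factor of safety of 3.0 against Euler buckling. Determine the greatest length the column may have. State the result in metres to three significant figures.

L_max ≈ 1.92 m

Buckling occurs about the weak axis: I_min = h·b³/12 with b = 84.2 mm (the shorter side).
I_min = 155×84.2³/12 = 7.711×10^6 mm⁴
I = 7.711×10^-6 m⁴
Required critical load P_cr = n·P = 3.0 × 180 = 540.0 kN = 5.400×10^5 N
From P_cr = π²EI/(K·L)²:  L = (1/K)·√(π²EI/P_cr) = (1/2)·√(π²×1.05×10^11×7.711×10^-6/5.400×10^5)
L = 1.92 m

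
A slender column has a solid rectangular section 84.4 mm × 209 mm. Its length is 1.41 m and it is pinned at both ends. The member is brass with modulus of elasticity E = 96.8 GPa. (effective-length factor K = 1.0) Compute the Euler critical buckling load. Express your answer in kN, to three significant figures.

Buckling occurs about the weak axis: I_min = h·b³/12 with b = 84.4 mm (the shorter side).
I_min = 209×84.4³/12 = 1.047×10^7 mm⁴
I = 1.047×10^7 mm⁴ = 1.047×10^-5 m⁴
Effective length L_e = K·L = 1 × 1.41 = 1.410 m
P_cr = π²EI / L_e² = π² × 96.8×10⁹ × 1.047×10^-5 / 1.410² = 5.032×10^6 N

P_cr ≈ 5030 kN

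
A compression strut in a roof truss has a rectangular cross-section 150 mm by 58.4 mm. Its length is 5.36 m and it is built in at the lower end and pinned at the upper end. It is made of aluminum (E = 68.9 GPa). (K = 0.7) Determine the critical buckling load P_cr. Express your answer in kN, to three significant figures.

P_cr ≈ 120 kN

Buckling occurs about the weak axis: I_min = h·b³/12 with b = 58.4 mm (the shorter side).
I_min = 150×58.4³/12 = 2.490×10^6 mm⁴
I = 2.490×10^6 mm⁴ = 2.490×10^-6 m⁴
Effective length L_e = K·L = 0.7 × 5.36 = 3.752 m
P_cr = π²EI / L_e² = π² × 68.9×10⁹ × 2.490×10^-6 / 3.752² = 1.203×10^5 N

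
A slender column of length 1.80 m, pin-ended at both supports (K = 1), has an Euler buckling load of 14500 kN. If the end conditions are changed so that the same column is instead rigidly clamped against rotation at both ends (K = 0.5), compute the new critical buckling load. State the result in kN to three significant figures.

P_cr ≈ 58000 kN

P_cr ∝ 1/K², so P_cr,new = P_cr,old × (K_old/K_new)² = 14500 × (1/0.5)²
= 14500 × 4.000 = 58000 kN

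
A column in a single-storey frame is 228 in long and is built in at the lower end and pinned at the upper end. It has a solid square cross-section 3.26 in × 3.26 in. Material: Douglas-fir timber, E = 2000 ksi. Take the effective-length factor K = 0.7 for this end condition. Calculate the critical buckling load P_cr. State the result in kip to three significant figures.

I = a⁴/12 = 3.26⁴/12 = 9.412 in⁴
Effective length L_e = K·L = 0.7 × 228 = 159.6 in
P_cr = π²EI / L_e² = π² × 2000×10³ × 9.412 / 159.6² = 7.294×10^3 lb

P_cr ≈ 7.29 kip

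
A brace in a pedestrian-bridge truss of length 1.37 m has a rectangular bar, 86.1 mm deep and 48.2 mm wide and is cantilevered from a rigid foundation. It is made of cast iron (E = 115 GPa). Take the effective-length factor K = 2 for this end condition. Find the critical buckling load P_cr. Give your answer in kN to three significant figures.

P_cr ≈ 121 kN

Buckling occurs about the weak axis: I_min = h·b³/12 with b = 48.2 mm (the shorter side).
I_min = 86.1×48.2³/12 = 8.035×10^5 mm⁴
I = 8.035×10^5 mm⁴ = 8.035×10^-7 m⁴
Effective length L_e = K·L = 2 × 1.37 = 2.740 m
P_cr = π²EI / L_e² = π² × 115×10⁹ × 8.035×10^-7 / 2.740² = 1.215×10^5 N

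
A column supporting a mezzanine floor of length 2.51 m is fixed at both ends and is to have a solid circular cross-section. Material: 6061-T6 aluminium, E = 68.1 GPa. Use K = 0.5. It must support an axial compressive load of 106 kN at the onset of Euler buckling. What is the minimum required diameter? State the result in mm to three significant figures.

d ≈ 47.4 mm

L_e = K·L = 0.5 × 2.51 = 1.255 m
Required I = P_cr·L_e²/(π²E) = 1.060×10^5 × 1.255² / (π² × 6.81×10^10) = 2.484×10^-7 m⁴
I_req = 2.484×10^5 mm⁴
Solid circle: I = πd⁴/64  ⇒  d = (64I/π)^(1/4) = (64×2.484×10^5/π)^(1/4) = 47.4 mm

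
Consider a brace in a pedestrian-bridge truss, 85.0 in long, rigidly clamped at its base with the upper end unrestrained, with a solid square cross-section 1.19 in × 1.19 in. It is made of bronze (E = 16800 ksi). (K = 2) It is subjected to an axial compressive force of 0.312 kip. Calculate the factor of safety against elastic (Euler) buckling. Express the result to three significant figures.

I = a⁴/12 = 1.19⁴/12 = 0.1671 in⁴
Effective length L_e = K·L = 2 × 85.0 = 170.0 in
P_cr = π²EI / L_e² = π² × 16800×10³ × 0.1671 / 170.0² = 958.8 lb
Factor of safety n = P_cr / P = 0.95878 / 0.312 = 3.07

n ≈ 3.07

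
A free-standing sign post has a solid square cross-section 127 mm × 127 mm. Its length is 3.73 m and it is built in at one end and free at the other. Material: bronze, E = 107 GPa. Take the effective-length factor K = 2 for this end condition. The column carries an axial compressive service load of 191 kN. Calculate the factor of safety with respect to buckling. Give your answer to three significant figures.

n ≈ 2.15

I = a⁴/12 = 127⁴/12 = 2.168×10^7 mm⁴
I = 2.168×10^7 mm⁴ = 2.168×10^-5 m⁴
Effective length L_e = K·L = 2 × 3.73 = 7.460 m
P_cr = π²EI / L_e² = π² × 107×10⁹ × 2.168×10^-5 / 7.460² = 4.114×10^5 N
Factor of safety n = P_cr / P = 411.38 / 191 = 2.15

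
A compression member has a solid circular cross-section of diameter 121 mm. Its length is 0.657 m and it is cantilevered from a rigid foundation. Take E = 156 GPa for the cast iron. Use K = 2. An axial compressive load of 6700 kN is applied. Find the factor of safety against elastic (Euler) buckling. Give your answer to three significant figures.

n ≈ 1.40

I = πd⁴/64 = π×121⁴/64 = 1.052×10^7 mm⁴
I = 1.052×10^7 mm⁴ = 1.052×10^-5 m⁴
Effective length L_e = K·L = 2 × 0.657 = 1.314 m
P_cr = π²EI / L_e² = π² × 156×10⁹ × 1.052×10^-5 / 1.314² = 9.383×10^6 N
Factor of safety n = P_cr / P = 9383.1 / 6700 = 1.40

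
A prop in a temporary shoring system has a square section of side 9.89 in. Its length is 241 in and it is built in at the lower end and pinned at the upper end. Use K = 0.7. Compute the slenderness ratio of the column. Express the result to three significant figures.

For a square r = a/√12 = 9.89/√12 = 2.855 in
L_e = K·L = 0.7 × 241 = 168.7 in
λ = L_e / r_min = 168.70 / 2.855 = 59.1

λ ≈ 59.1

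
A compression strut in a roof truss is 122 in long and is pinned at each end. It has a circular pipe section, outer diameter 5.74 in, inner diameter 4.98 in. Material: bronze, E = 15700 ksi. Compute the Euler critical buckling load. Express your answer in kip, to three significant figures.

P_cr ≈ 240 kip

d_o = 5.74 in, d_i = 4.98 in
I = π(d_o⁴ − d_i⁴)/64 = π(5.74⁴ − 4.980⁴)/64 = 23.09 in⁴
Effective length L_e = K·L = 1 × 122 = 122.0 in
P_cr = π²EI / L_e² = π² × 15700×10³ × 23.09 / 122.0² = 2.404×10^5 lb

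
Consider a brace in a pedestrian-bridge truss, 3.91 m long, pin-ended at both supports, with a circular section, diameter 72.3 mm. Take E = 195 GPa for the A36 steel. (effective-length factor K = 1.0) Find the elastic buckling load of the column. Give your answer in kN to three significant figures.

I = πd⁴/64 = π×72.3⁴/64 = 1.341×10^6 mm⁴
I = 1.341×10^6 mm⁴ = 1.341×10^-6 m⁴
Effective length L_e = K·L = 1 × 3.91 = 3.910 m
P_cr = π²EI / L_e² = π² × 195×10⁹ × 1.341×10^-6 / 3.910² = 1.689×10^5 N

P_cr ≈ 169 kN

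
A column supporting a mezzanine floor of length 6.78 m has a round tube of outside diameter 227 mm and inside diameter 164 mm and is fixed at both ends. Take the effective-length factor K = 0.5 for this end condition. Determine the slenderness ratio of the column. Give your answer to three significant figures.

λ ≈ 48.4

d_o = 227 mm, d_i = 164 mm
I = π(d_o⁴ − d_i⁴)/64 = π(227⁴ − 164.0⁴)/64 = 9.483×10^7 mm⁴
A = 1.935×10^4 mm²;  r_min = √(I/A) = √(9.483×10^7/1.935×10^4) = 70.01 mm
L_e = K·L = 0.5 × 6.78 m = 3.390 m = 3390.0 mm
λ = L_e / r_min = 3390.0 / 70.01 = 48.4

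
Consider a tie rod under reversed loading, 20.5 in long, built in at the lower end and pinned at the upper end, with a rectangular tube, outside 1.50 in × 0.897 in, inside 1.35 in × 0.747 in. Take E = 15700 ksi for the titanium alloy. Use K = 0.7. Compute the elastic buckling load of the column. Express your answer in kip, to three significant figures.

P_cr ≈ 32.6 kip

Weak-axis I_min = (h_o·b_o³ − h_i·b_i³)/12 with b_o = 0.897, b_i = 0.7470 in (shorter outer/inner sides).
I_min = (1.50×0.897³ − 1.350×0.7470³)/12 = 4.332×10^-2 in⁴
Effective length L_e = K·L = 0.7 × 20.5 = 14.35 in
P_cr = π²EI / L_e² = π² × 15700×10³ × 4.332×10^-2 / 14.35² = 3.260×10^4 lb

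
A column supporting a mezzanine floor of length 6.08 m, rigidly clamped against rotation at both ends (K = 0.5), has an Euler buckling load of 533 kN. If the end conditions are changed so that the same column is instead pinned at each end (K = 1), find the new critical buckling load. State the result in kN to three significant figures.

P_cr ≈ 133 kN

P_cr ∝ 1/K², so P_cr,new = P_cr,old × (K_old/K_new)² = 533 × (0.5/1)²
= 533 × 0.2500 = 133 kN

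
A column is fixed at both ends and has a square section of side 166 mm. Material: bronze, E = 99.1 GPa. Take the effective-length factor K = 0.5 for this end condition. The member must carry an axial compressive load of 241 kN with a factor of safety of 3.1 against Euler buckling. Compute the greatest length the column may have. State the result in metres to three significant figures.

I = a⁴/12 = 166⁴/12 = 6.328×10^7 mm⁴
I = 6.328×10^-5 m⁴
Required critical load P_cr = n·P = 3.1 × 241 = 747.1 kN = 7.471×10^5 N
From P_cr = π²EI/(K·L)²:  L = (1/K)·√(π²EI/P_cr) = (1/0.5)·√(π²×9.91×10^10×6.328×10^-5/7.471×10^5)
L = 18.2 m

L_max ≈ 18.2 m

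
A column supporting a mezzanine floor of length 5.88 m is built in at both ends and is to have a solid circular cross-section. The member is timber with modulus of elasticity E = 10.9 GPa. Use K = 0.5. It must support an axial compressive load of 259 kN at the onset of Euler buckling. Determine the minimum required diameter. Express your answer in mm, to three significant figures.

d ≈ 143 mm

L_e = K·L = 0.5 × 5.88 = 2.940 m
Required I = P_cr·L_e²/(π²E) = 2.590×10^5 × 2.940² / (π² × 1.09×10^10) = 2.081×10^-5 m⁴
I_req = 2.081×10^7 mm⁴
Solid circle: I = πd⁴/64  ⇒  d = (64I/π)^(1/4) = (64×2.081×10^7/π)^(1/4) = 143 mm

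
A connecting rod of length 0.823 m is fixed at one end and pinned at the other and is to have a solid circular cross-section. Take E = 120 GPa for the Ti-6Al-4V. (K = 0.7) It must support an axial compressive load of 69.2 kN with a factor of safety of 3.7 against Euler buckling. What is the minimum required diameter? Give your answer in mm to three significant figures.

Required P_cr = n·P = 3.7 × 69.2 = 256.0 kN
L_e = K·L = 0.7 × 0.823 = 0.5761 m
Required I = P_cr·L_e²/(π²E) = 2.560×10^5 × 0.5761² / (π² × 1.20×10^11) = 7.175×10^-8 m⁴
I_req = 7.175×10^4 mm⁴
Solid circle: I = πd⁴/64  ⇒  d = (64I/π)^(1/4) = (64×7.175×10^4/π)^(1/4) = 34.8 mm

d ≈ 34.8 mm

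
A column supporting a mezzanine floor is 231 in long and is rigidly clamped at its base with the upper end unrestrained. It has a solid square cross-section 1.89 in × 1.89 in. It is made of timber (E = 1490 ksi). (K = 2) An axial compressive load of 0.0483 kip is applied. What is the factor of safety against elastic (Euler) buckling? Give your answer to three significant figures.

n ≈ 1.52

I = a⁴/12 = 1.89⁴/12 = 1.063 in⁴
Effective length L_e = K·L = 2 × 231 = 462.0 in
P_cr = π²EI / L_e² = π² × 1490×10³ × 1.063 / 462.0² = 73.26 lb
Factor of safety n = P_cr / P = 0.073260 / 0.0483 = 1.52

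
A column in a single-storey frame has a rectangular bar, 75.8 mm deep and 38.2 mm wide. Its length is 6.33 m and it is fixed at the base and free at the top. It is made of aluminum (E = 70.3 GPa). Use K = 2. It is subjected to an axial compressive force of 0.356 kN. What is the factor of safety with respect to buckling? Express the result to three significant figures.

n ≈ 4.28

Buckling occurs about the weak axis: I_min = h·b³/12 with b = 38.2 mm (the shorter side).
I_min = 75.8×38.2³/12 = 3.521×10^5 mm⁴
I = 3.521×10^5 mm⁴ = 3.521×10^-7 m⁴
Effective length L_e = K·L = 2 × 6.33 = 12.66 m
P_cr = π²EI / L_e² = π² × 70.3×10⁹ × 3.521×10^-7 / 12.66² = 1.524×10^3 N
Factor of safety n = P_cr / P = 1.5243 / 0.356 = 4.28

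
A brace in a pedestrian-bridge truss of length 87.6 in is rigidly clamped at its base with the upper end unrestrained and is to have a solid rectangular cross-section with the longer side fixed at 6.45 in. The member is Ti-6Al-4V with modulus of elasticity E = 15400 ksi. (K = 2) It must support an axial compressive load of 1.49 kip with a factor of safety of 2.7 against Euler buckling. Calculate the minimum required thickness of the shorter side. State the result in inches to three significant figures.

Required P_cr = n·P = 2.7 × 1.49 = 4.023 kip
L_e = K·L = 2 × 87.6 = 175.2 in
Required I = P_cr·L_e²/(π²E) = 4.023×10^3 × 175.2² / (π² × 1.54×10^7) = 0.8125 in⁴
Rectangle, weak axis: I_min = h·b³/12 with h = 6.45 in fixed  ⇒  b = (12I/h)^(1/3) = 1.15 in

b ≈ 1.15 in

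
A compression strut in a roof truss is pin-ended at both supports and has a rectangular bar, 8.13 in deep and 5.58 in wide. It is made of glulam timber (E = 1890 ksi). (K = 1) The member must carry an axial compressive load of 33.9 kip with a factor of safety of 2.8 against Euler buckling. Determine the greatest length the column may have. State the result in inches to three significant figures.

L_max ≈ 152 in

Buckling occurs about the weak axis: I_min = h·b³/12 with b = 5.58 in (the shorter side).
I_min = 8.13×5.58³/12 = 117.7 in⁴
Required critical load P_cr = n·P = 2.8 × 33.9 = 94.92 kip = 9.492×10^4 lb
From P_cr = π²EI/(K·L)²:  L = (1/K)·√(π²EI/P_cr) = (1/1)·√(π²×1.89×10^6×117.7/9.492×10^4)
L = 152 in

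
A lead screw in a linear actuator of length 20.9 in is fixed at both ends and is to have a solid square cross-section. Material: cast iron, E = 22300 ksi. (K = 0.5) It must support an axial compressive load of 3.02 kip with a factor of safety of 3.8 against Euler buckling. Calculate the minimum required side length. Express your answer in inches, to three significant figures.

a ≈ 0.511 in

Required P_cr = n·P = 3.8 × 3.02 = 11.48 kip
L_e = K·L = 0.5 × 20.9 = 10.45 in
Required I = P_cr·L_e²/(π²E) = 1.148×10^4 × 10.45² / (π² × 2.23×10^7) = 5.694×10^-3 in⁴
Solid square: I = a⁴/12  ⇒  a = (12I)^(1/4) = (12×5.694×10^-3)^(1/4) = 0.511 in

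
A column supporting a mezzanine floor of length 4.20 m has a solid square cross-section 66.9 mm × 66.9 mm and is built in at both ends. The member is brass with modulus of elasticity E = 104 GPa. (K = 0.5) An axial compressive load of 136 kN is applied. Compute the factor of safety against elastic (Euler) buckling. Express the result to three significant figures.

I = a⁴/12 = 66.9⁴/12 = 1.669×10^6 mm⁴
I = 1.669×10^6 mm⁴ = 1.669×10^-6 m⁴
Effective length L_e = K·L = 0.5 × 4.20 = 2.100 m
P_cr = π²EI / L_e² = π² × 104×10⁹ × 1.669×10^-6 / 2.100² = 3.885×10^5 N
Factor of safety n = P_cr / P = 388.52 / 136 = 2.86

n ≈ 2.86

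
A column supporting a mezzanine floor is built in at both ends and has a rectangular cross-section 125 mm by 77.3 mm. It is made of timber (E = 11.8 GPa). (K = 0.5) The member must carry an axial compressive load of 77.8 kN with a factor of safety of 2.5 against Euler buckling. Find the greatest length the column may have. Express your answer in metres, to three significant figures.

Buckling occurs about the weak axis: I_min = h·b³/12 with b = 77.3 mm (the shorter side).
I_min = 125×77.3³/12 = 4.811×10^6 mm⁴
I = 4.811×10^-6 m⁴
Required critical load P_cr = n·P = 2.5 × 77.8 = 194.5 kN = 1.945×10^5 N
From P_cr = π²EI/(K·L)²:  L = (1/K)·√(π²EI/P_cr) = (1/0.5)·√(π²×1.18×10^10×4.811×10^-6/1.945×10^5)
L = 3.39 m

L_max ≈ 3.39 m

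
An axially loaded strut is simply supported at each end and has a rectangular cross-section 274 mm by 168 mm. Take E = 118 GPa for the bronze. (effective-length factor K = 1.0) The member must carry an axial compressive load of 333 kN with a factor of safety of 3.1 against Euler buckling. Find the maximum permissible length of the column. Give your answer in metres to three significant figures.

Buckling occurs about the weak axis: I_min = h·b³/12 with b = 168 mm (the shorter side).
I_min = 274×168³/12 = 1.083×10^8 mm⁴
I = 1.083×10^-4 m⁴
Required critical load P_cr = n·P = 3.1 × 333 = 1032 kN = 1.032×10^6 N
From P_cr = π²EI/(K·L)²:  L = (1/K)·√(π²EI/P_cr) = (1/1)·√(π²×1.18×10^11×1.083×10^-4/1.032×10^6)
L = 11.1 m

L_max ≈ 11.1 m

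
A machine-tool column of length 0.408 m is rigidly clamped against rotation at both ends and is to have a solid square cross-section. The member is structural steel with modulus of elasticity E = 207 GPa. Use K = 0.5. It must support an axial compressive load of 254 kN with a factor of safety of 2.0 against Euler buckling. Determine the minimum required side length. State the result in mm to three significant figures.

a ≈ 18.8 mm

Required P_cr = n·P = 2.0 × 254 = 508.0 kN
L_e = K·L = 0.5 × 0.408 = 0.2040 m
Required I = P_cr·L_e²/(π²E) = 5.080×10^5 × 0.2040² / (π² × 2.07×10^11) = 1.035×10^-8 m⁴
I_req = 1.035×10^4 mm⁴
Solid square: I = a⁴/12  ⇒  a = (12I)^(1/4) = (12×1.035×10^4)^(1/4) = 18.8 mm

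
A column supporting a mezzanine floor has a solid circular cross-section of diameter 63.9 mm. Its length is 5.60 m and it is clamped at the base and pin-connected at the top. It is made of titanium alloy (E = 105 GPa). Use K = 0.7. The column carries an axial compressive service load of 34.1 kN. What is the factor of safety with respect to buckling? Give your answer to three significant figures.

I = πd⁴/64 = π×63.9⁴/64 = 8.184×10^5 mm⁴
I = 8.184×10^5 mm⁴ = 8.184×10^-7 m⁴
Effective length L_e = K·L = 0.7 × 5.60 = 3.920 m
P_cr = π²EI / L_e² = π² × 105×10⁹ × 8.184×10^-7 / 3.920² = 5.519×10^4 N
Factor of safety n = P_cr / P = 55.194 / 34.1 = 1.62

n ≈ 1.62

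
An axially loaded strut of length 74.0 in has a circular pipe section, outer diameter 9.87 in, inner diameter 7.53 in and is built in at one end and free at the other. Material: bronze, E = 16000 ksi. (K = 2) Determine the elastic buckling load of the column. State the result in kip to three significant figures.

P_cr ≈ 2220 kip

d_o = 9.87 in, d_i = 7.53 in
I = π(d_o⁴ − d_i⁴)/64 = π(9.87⁴ − 7.530⁴)/64 = 308.0 in⁴
Effective length L_e = K·L = 2 × 74.0 = 148.0 in
P_cr = π²EI / L_e² = π² × 16000×10³ × 308.0 / 148.0² = 2.221×10^6 lb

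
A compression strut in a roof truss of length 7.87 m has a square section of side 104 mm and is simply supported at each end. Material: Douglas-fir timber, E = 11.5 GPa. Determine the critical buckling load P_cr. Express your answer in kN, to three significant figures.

P_cr ≈ 17.9 kN

I = a⁴/12 = 104⁴/12 = 9.749×10^6 mm⁴
I = 9.749×10^6 mm⁴ = 9.749×10^-6 m⁴
Effective length L_e = K·L = 1 × 7.87 = 7.870 m
P_cr = π²EI / L_e² = π² × 11.5×10⁹ × 9.749×10^-6 / 7.870² = 1.786×10^4 N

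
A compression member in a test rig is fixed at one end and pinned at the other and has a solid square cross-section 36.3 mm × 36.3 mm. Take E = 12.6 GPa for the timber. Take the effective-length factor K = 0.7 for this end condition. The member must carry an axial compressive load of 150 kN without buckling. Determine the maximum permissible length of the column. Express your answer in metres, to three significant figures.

I = a⁴/12 = 36.3⁴/12 = 1.447×10^5 mm⁴
I = 1.447×10^-7 m⁴
At the buckling limit P_cr = P = 1.500×10^5 N
From P_cr = π²EI/(K·L)²:  L = (1/K)·√(π²EI/P_cr) = (1/0.7)·√(π²×1.26×10^10×1.447×10^-7/1.500×10^5)
L = 0.495 m

L_max ≈ 0.495 m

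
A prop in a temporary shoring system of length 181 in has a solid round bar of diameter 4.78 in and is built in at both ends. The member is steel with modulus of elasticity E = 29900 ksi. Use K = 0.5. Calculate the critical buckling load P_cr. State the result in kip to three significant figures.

P_cr ≈ 923 kip

I = πd⁴/64 = π×4.78⁴/64 = 25.63 in⁴
Effective length L_e = K·L = 0.5 × 181 = 90.50 in
P_cr = π²EI / L_e² = π² × 29900×10³ × 25.63 / 90.50² = 9.233×10^5 lb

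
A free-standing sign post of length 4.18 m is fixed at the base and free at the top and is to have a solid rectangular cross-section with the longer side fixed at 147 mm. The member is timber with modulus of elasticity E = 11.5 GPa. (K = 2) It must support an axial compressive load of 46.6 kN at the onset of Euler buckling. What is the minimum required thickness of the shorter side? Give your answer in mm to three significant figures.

L_e = K·L = 2 × 4.18 = 8.360 m
Required I = P_cr·L_e²/(π²E) = 4.660×10^4 × 8.360² / (π² × 1.15×10^10) = 2.869×10^-5 m⁴
I_req = 2.869×10^7 mm⁴
Rectangle, weak axis: I_min = h·b³/12 with h = 147 mm fixed  ⇒  b = (12I/h)^(1/3) = 133 mm

b ≈ 133 mm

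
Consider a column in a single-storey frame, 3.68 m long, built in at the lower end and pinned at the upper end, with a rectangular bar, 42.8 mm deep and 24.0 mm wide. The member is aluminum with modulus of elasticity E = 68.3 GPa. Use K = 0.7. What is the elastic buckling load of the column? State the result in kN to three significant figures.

Buckling occurs about the weak axis: I_min = h·b³/12 with b = 24.0 mm (the shorter side).
I_min = 42.8×24.0³/12 = 4.931×10^4 mm⁴
I = 4.931×10^4 mm⁴ = 4.931×10^-8 m⁴
Effective length L_e = K·L = 0.7 × 3.68 = 2.576 m
P_cr = π²EI / L_e² = π² × 68.3×10⁹ × 4.931×10^-8 / 2.576² = 5.009×10^3 N

P_cr ≈ 5.01 kN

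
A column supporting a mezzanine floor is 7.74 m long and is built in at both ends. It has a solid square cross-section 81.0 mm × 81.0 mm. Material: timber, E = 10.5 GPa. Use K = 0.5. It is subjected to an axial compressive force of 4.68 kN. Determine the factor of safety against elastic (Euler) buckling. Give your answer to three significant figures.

I = a⁴/12 = 81.0⁴/12 = 3.587×10^6 mm⁴
I = 3.587×10^6 mm⁴ = 3.587×10^-6 m⁴
Effective length L_e = K·L = 0.5 × 7.74 = 3.870 m
P_cr = π²EI / L_e² = π² × 10.5×10⁹ × 3.587×10^-6 / 3.870² = 2.482×10^4 N
Factor of safety n = P_cr / P = 24.821 / 4.68 = 5.30

n ≈ 5.30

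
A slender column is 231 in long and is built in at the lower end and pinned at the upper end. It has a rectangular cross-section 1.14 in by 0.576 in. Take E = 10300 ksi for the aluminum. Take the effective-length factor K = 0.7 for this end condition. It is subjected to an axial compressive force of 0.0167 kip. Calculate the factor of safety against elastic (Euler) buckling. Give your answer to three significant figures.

n ≈ 4.23

Buckling occurs about the weak axis: I_min = h·b³/12 with b = 0.576 in (the shorter side).
I_min = 1.14×0.576³/12 = 1.815×10^-2 in⁴
Effective length L_e = K·L = 0.7 × 231 = 161.7 in
P_cr = π²EI / L_e² = π² × 10300×10³ × 1.815×10^-2 / 161.7² = 70.58 lb
Factor of safety n = P_cr / P = 0.070584 / 0.0167 = 4.23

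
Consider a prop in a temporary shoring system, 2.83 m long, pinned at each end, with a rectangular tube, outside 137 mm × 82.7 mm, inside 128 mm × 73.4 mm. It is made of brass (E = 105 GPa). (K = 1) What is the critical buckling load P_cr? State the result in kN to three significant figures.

Weak-axis I_min = (h_o·b_o³ − h_i·b_i³)/12 with b_o = 82.7, b_i = 73.40 mm (shorter outer/inner sides).
I_min = (137×82.7³ − 128.0×73.40³)/12 = 2.239×10^6 mm⁴
I = 2.239×10^6 mm⁴ = 2.239×10^-6 m⁴
Effective length L_e = K·L = 1 × 2.83 = 2.830 m
P_cr = π²EI / L_e² = π² × 105×10⁹ × 2.239×10^-6 / 2.830² = 2.897×10^5 N

P_cr ≈ 290 kN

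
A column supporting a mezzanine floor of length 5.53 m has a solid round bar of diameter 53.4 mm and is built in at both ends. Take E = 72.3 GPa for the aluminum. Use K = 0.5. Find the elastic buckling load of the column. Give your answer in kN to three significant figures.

P_cr ≈ 37.3 kN

I = πd⁴/64 = π×53.4⁴/64 = 3.991×10^5 mm⁴
I = 3.991×10^5 mm⁴ = 3.991×10^-7 m⁴
Effective length L_e = K·L = 0.5 × 5.53 = 2.765 m
P_cr = π²EI / L_e² = π² × 72.3×10⁹ × 3.991×10^-7 / 2.765² = 3.725×10^4 N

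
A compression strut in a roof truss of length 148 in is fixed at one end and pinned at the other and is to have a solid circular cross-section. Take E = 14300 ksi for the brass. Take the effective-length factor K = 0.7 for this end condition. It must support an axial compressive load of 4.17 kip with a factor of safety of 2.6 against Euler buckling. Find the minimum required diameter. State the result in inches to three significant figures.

Required P_cr = n·P = 2.6 × 4.17 = 10.84 kip
L_e = K·L = 0.7 × 148 = 103.6 in
Required I = P_cr·L_e²/(π²E) = 1.084×10^4 × 103.6² / (π² × 1.43×10^7) = 0.8245 in⁴
Solid circle: I = πd⁴/64  ⇒  d = (64I/π)^(1/4) = (64×0.8245/π)^(1/4) = 2.02 in

d ≈ 2.02 in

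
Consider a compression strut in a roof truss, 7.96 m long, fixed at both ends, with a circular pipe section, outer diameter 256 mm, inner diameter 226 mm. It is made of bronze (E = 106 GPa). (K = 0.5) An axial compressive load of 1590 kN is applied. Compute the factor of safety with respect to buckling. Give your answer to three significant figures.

d_o = 256 mm, d_i = 226 mm
I = π(d_o⁴ − d_i⁴)/64 = π(256⁴ − 226.0⁴)/64 = 8.277×10^7 mm⁴
I = 8.277×10^7 mm⁴ = 8.277×10^-5 m⁴
Effective length L_e = K·L = 0.5 × 7.96 = 3.980 m
P_cr = π²EI / L_e² = π² × 106×10⁹ × 8.277×10^-5 / 3.980² = 5.467×10^6 N
Factor of safety n = P_cr / P = 5466.6 / 1590 = 3.44

n ≈ 3.44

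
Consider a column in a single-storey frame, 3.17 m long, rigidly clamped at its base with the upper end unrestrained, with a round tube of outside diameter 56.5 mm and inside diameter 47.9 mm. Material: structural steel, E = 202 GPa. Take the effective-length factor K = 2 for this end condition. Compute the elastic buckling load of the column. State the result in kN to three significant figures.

P_cr ≈ 12.0 kN

d_o = 56.5 mm, d_i = 47.9 mm
I = π(d_o⁴ − d_i⁴)/64 = π(56.5⁴ − 47.90⁴)/64 = 2.418×10^5 mm⁴
I = 2.418×10^5 mm⁴ = 2.418×10^-7 m⁴
Effective length L_e = K·L = 2 × 3.17 = 6.340 m
P_cr = π²EI / L_e² = π² × 202×10⁹ × 2.418×10^-7 / 6.340² = 1.199×10^4 N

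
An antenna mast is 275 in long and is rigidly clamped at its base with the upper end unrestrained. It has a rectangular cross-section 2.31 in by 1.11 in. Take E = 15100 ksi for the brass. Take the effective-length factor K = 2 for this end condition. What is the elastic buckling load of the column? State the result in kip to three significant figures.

Buckling occurs about the weak axis: I_min = h·b³/12 with b = 1.11 in (the shorter side).
I_min = 2.31×1.11³/12 = 0.2633 in⁴
Effective length L_e = K·L = 2 × 275 = 550.0 in
P_cr = π²EI / L_e² = π² × 15100×10³ × 0.2633 / 550.0² = 129.7 lb

P_cr ≈ 0.130 kip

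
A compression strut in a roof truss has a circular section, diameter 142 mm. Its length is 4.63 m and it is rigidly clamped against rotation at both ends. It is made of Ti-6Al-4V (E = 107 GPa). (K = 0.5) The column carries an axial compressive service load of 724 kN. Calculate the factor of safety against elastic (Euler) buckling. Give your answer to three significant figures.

I = πd⁴/64 = π×142⁴/64 = 1.996×10^7 mm⁴
I = 1.996×10^7 mm⁴ = 1.996×10^-5 m⁴
Effective length L_e = K·L = 0.5 × 4.63 = 2.315 m
P_cr = π²EI / L_e² = π² × 107×10⁹ × 1.996×10^-5 / 2.315² = 3.933×10^6 N
Factor of safety n = P_cr / P = 3932.8 / 724 = 5.43

n ≈ 5.43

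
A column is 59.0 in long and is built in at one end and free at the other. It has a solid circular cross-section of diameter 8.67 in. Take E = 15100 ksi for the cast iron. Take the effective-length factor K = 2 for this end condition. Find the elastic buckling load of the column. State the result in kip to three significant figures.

I = πd⁴/64 = π×8.67⁴/64 = 277.4 in⁴
Effective length L_e = K·L = 2 × 59.0 = 118.0 in
P_cr = π²EI / L_e² = π² × 15100×10³ × 277.4 / 118.0² = 2.969×10^6 lb

P_cr ≈ 2970 kip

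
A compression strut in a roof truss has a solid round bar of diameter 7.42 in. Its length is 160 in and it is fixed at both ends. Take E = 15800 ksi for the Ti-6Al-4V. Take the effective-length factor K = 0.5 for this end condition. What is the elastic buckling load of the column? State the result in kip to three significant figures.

P_cr ≈ 3630 kip

I = πd⁴/64 = π×7.42⁴/64 = 148.8 in⁴
Effective length L_e = K·L = 0.5 × 160 = 80.00 in
P_cr = π²EI / L_e² = π² × 15800×10³ × 148.8 / 80.00² = 3.625×10^6 lb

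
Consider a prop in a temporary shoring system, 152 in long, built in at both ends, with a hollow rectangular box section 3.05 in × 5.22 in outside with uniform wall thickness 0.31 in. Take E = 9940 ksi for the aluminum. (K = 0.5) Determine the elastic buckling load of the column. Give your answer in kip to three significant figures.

P_cr ≈ 116 kip

Inner dimensions: h_i = 5.22 − 2×0.31 = 4.600 in, b_i = 3.05 − 2×0.31 = 2.430 in
Weak-axis I_min = (h_o·b_o³ − h_i·b_i³)/12 with b_o = 3.05, b_i = 2.430 in (shorter outer/inner sides).
I_min = (5.22×3.05³ − 4.600×2.430³)/12 = 6.842 in⁴
Effective length L_e = K·L = 0.5 × 152 = 76.00 in
P_cr = π²EI / L_e² = π² × 9940×10³ × 6.842 / 76.00² = 1.162×10^5 lb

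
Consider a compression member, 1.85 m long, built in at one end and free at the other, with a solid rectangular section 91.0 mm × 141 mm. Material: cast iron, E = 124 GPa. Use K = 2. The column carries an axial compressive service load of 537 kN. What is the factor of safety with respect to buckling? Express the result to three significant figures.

Buckling occurs about the weak axis: I_min = h·b³/12 with b = 91.0 mm (the shorter side).
I_min = 141×91.0³/12 = 8.854×10^6 mm⁴
I = 8.854×10^6 mm⁴ = 8.854×10^-6 m⁴
Effective length L_e = K·L = 2 × 1.85 = 3.700 m
P_cr = π²EI / L_e² = π² × 124×10⁹ × 8.854×10^-6 / 3.700² = 7.916×10^5 N
Factor of safety n = P_cr / P = 791.55 / 537 = 1.47

n ≈ 1.47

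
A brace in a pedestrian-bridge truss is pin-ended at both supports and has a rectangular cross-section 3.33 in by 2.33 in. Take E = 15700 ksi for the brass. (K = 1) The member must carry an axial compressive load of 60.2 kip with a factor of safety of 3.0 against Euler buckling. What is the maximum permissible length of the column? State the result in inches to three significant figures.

Buckling occurs about the weak axis: I_min = h·b³/12 with b = 2.33 in (the shorter side).
I_min = 3.33×2.33³/12 = 3.510 in⁴
Required critical load P_cr = n·P = 3.0 × 60.2 = 180.6 kip = 1.806×10^5 lb
From P_cr = π²EI/(K·L)²:  L = (1/K)·√(π²EI/P_cr) = (1/1)·√(π²×1.57×10^7×3.510/1.806×10^5)
L = 54.9 in

L_max ≈ 54.9 in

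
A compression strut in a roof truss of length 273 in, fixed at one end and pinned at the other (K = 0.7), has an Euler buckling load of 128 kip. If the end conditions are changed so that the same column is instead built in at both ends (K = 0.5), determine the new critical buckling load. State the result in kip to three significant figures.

P_cr ≈ 251 kip

P_cr ∝ 1/K², so P_cr,new = P_cr,old × (K_old/K_new)² = 128 × (0.7/0.5)²
= 128 × 1.960 = 251 kip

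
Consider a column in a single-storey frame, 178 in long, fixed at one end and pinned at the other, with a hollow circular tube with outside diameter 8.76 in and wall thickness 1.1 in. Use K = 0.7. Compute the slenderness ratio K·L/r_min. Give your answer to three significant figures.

λ ≈ 45.5

Inner diameter d_i = 8.76 − 2×1.1 = 6.560 in
I = π(d_o⁴ − d_i⁴)/64 = π(8.76⁴ − 6.560⁴)/64 = 198.2 in⁴
A = 26.47 in²;  r_min = √(I/A) = √(198.2/26.47) = 2.736 in
L_e = K·L = 0.7 × 178 = 124.6 in
λ = L_e / r_min = 124.60 / 2.736 = 45.5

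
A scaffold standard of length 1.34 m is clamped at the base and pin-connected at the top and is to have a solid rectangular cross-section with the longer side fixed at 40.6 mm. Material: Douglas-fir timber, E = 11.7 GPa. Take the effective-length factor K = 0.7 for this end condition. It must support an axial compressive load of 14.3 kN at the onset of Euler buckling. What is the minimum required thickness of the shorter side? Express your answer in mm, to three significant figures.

b ≈ 31.8 mm

L_e = K·L = 0.7 × 1.34 = 0.9380 m
Required I = P_cr·L_e²/(π²E) = 1.430×10^4 × 0.9380² / (π² × 1.17×10^10) = 1.090×10^-7 m⁴
I_req = 1.090×10^5 mm⁴
Rectangle, weak axis: I_min = h·b³/12 with h = 40.6 mm fixed  ⇒  b = (12I/h)^(1/3) = 31.8 mm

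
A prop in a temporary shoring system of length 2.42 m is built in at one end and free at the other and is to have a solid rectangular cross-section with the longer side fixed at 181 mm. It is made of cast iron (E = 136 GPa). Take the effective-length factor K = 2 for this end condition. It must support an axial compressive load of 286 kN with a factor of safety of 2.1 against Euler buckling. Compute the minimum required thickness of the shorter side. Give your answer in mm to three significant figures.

b ≈ 88.6 mm

Required P_cr = n·P = 2.1 × 286 = 600.6 kN
L_e = K·L = 2 × 2.42 = 4.840 m
Required I = P_cr·L_e²/(π²E) = 6.006×10^5 × 4.840² / (π² × 1.36×10^11) = 1.048×10^-5 m⁴
I_req = 1.048×10^7 mm⁴
Rectangle, weak axis: I_min = h·b³/12 with h = 181 mm fixed  ⇒  b = (12I/h)^(1/3) = 88.6 mm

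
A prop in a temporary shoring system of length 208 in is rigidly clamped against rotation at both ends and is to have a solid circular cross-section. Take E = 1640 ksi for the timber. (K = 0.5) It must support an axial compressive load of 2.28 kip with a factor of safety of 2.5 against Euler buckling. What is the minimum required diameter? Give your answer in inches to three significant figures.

Required P_cr = n·P = 2.5 × 2.28 = 5.700 kip
L_e = K·L = 0.5 × 208 = 104.0 in
Required I = P_cr·L_e²/(π²E) = 5.700×10^3 × 104.0² / (π² × 1.64×10^6) = 3.809 in⁴
Solid circle: I = πd⁴/64  ⇒  d = (64I/π)^(1/4) = (64×3.809/π)^(1/4) = 2.97 in

d ≈ 2.97 in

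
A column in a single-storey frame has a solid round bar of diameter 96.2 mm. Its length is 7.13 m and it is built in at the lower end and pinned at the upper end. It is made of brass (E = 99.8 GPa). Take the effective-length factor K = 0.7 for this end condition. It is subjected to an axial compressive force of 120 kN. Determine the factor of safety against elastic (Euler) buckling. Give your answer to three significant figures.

I = πd⁴/64 = π×96.2⁴/64 = 4.204×10^6 mm⁴
I = 4.204×10^6 mm⁴ = 4.204×10^-6 m⁴
Effective length L_e = K·L = 0.7 × 7.13 = 4.991 m
P_cr = π²EI / L_e² = π² × 99.8×10⁹ × 4.204×10^-6 / 4.991² = 1.662×10^5 N
Factor of safety n = P_cr / P = 166.24 / 120 = 1.39

n ≈ 1.39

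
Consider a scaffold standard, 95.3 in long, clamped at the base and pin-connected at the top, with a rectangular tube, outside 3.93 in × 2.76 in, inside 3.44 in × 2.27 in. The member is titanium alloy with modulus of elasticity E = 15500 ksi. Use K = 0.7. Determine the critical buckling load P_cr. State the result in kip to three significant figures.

Weak-axis I_min = (h_o·b_o³ − h_i·b_i³)/12 with b_o = 2.76, b_i = 2.270 in (shorter outer/inner sides).
I_min = (3.93×2.76³ − 3.440×2.270³)/12 = 3.532 in⁴
Effective length L_e = K·L = 0.7 × 95.3 = 66.71 in
P_cr = π²EI / L_e² = π² × 15500×10³ × 3.532 / 66.71² = 1.214×10^5 lb

P_cr ≈ 121 kip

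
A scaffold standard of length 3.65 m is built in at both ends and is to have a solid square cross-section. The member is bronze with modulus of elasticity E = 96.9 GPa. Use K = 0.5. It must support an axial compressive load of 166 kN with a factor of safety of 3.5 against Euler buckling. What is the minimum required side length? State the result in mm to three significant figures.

Required P_cr = n·P = 3.5 × 166 = 581.0 kN
L_e = K·L = 0.5 × 3.65 = 1.825 m
Required I = P_cr·L_e²/(π²E) = 5.810×10^5 × 1.825² / (π² × 9.69×10^10) = 2.023×10^-6 m⁴
I_req = 2.023×10^6 mm⁴
Solid square: I = a⁴/12  ⇒  a = (12I)^(1/4) = (12×2.023×10^6)^(1/4) = 70.2 mm

a ≈ 70.2 mm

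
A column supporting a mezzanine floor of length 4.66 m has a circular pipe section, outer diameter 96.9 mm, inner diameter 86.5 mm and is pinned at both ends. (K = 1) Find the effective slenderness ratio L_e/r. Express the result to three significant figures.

d_o = 96.9 mm, d_i = 86.5 mm
I = π(d_o⁴ − d_i⁴)/64 = π(96.9⁴ − 86.50⁴)/64 = 1.580×10^6 mm⁴
A = 1.498×10^3 mm²;  r_min = √(I/A) = √(1.580×10^6/1.498×10^3) = 32.47 mm
L_e = K·L = 1 × 4.66 m = 4.660 m = 4660.0 mm
λ = L_e / r_min = 4660.0 / 32.47 = 144

λ ≈ 144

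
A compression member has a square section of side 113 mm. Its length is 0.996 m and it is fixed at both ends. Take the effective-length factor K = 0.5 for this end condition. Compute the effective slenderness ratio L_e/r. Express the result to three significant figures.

I = a⁴/12 = 113⁴/12 = 1.359×10^7 mm⁴
A = 1.277×10^4 mm²;  r_min = √(I/A) = √(1.359×10^7/1.277×10^4) = 32.62 mm
L_e = K·L = 0.5 × 0.996 m = 0.4980 m = 498.00 mm
λ = L_e / r_min = 498.00 / 32.62 = 15.3

λ ≈ 15.3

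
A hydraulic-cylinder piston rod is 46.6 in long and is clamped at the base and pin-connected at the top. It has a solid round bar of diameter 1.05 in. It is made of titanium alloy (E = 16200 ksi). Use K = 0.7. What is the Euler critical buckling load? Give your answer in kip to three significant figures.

P_cr ≈ 8.97 kip

I = πd⁴/64 = π×1.05⁴/64 = 5.967×10^-2 in⁴
Effective length L_e = K·L = 0.7 × 46.6 = 32.62 in
P_cr = π²EI / L_e² = π² × 16200×10³ × 5.967×10^-2 / 32.62² = 8.965×10^3 lb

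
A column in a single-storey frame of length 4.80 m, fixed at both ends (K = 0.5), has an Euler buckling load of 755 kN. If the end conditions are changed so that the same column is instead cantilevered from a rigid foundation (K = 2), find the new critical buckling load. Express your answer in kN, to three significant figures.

P_cr ≈ 47.2 kN

P_cr ∝ 1/K², so P_cr,new = P_cr,old × (K_old/K_new)² = 755 × (0.5/2)²
= 755 × 0.06250 = 47.2 kN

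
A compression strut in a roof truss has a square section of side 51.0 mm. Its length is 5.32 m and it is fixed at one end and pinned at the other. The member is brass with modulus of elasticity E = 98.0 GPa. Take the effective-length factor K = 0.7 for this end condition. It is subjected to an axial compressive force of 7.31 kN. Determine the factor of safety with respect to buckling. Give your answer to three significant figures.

n ≈ 5.38

I = a⁴/12 = 51.0⁴/12 = 5.638×10^5 mm⁴
I = 5.638×10^5 mm⁴ = 5.638×10^-7 m⁴
Effective length L_e = K·L = 0.7 × 5.32 = 3.724 m
P_cr = π²EI / L_e² = π² × 98.0×10⁹ × 5.638×10^-7 / 3.724² = 3.932×10^4 N
Factor of safety n = P_cr / P = 39.319 / 7.31 = 5.38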